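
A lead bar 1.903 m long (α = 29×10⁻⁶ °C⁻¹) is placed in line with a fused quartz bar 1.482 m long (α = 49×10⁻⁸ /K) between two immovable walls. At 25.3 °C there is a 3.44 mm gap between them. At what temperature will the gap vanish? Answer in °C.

T = 86.8 °C

α₁L₁ = 5.5187×10⁻⁵ m/K, α₂L₂ = 7.2618×10⁻⁷ m/K → total 5.591318×10⁻⁵ m/K
ΔT = g/(α₁L₁+α₂L₂) = 3.44×10⁻³ / 5.591318×10⁻⁵ = 61.524 K
T = 25.3 + 61.524 = 86.824 °C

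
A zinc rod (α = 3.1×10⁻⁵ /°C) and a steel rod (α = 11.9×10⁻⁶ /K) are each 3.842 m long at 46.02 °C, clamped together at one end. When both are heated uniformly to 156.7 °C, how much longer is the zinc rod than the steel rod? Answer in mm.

ΔT = 110.68 K
zinc: ΔL = 3.1×10⁻⁵ × 3.842 m × 110.68 = 1.3182×10⁻² m = 13.182 mm
steel: ΔL = 11.9×10⁻⁶ × 3.842 m × 110.68 = 5.0603×10⁻³ m = 5.0603 mm
difference = 13.182 − 5.0603 = 8.1217 mm

8.12 mm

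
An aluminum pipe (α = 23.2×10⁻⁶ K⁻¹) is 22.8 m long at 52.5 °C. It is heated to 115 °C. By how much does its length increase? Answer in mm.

ΔL = 33.1 mm

|ΔT| = |115 − 52.5| = 62.5 K
ΔL = αL₀ΔT = (23.2×10⁻⁶)(22.8)(62.5) = 3.31×10⁻² m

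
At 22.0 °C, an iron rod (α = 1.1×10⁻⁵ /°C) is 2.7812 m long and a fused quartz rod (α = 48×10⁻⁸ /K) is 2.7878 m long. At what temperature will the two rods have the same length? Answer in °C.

T = 247.6 °C

L₁(1 + α₁ΔT) = L₂(1 + α₂ΔT) ⇒ ΔT = (L₂ − L₁)/(α₁L₁ − α₂L₂)
L₂ − L₁ = 2.7878 − 2.7812 = 6.60×10⁻³ m
α₁L₁ − α₂L₂ = 1.1×10⁻⁵×2.7812 − 48×10⁻⁸×2.7878 = 2.9255056×10⁻⁵ m/K
ΔT = 6.60×10⁻³ / 2.9255056×10⁻⁵ = 225.602 K
T = 22.0 + 225.602 = 247.602 °C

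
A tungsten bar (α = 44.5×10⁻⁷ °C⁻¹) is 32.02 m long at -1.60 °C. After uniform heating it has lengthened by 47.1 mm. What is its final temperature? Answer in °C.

ΔL = αL₀ΔT ⇒ ΔT = ΔL / (αL₀)
ΔT = 47.1×10⁻³ m / (44.5×10⁻⁷ × 32.02 m) = 330.55 K
T = -1.60 + 330.55 = 328.95 °C

T = 329 °C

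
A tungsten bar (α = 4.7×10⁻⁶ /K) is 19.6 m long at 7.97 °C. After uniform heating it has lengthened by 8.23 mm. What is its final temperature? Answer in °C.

T = 97.3 °C

ΔL = αL₀ΔT ⇒ ΔT = ΔL / (αL₀)
ΔT = 8.23×10⁻³ m / (4.7×10⁻⁶ × 19.6 m) = 89.340 K
T = 7.97 + 89.340 = 97.310 °C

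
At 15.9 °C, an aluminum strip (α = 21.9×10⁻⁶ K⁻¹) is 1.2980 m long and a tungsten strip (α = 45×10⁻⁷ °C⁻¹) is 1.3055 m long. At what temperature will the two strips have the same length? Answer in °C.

T = 348.5 °C

L₁(1 + α₁ΔT) = L₂(1 + α₂ΔT) ⇒ ΔT = (L₂ − L₁)/(α₁L₁ − α₂L₂)
L₂ − L₁ = 1.3055 − 1.2980 = 7.50×10⁻³ m
α₁L₁ − α₂L₂ = 21.9×10⁻⁶×1.2980 − 45×10⁻⁷×1.3055 = 2.255145×10⁻⁵ m/K
ΔT = 7.50×10⁻³ / 2.255145×10⁻⁵ = 332.573 K
T = 15.9 + 332.573 = 348.473 °C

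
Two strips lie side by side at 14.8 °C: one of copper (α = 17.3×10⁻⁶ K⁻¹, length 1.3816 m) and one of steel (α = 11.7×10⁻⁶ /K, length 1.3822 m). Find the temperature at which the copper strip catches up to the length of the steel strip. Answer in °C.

L₁(1 + α₁ΔT) = L₂(1 + α₂ΔT) ⇒ ΔT = (L₂ − L₁)/(α₁L₁ − α₂L₂)
L₂ − L₁ = 1.3822 − 1.3816 = 6.00×10⁻⁴ m
α₁L₁ − α₂L₂ = 17.3×10⁻⁶×1.3816 − 11.7×10⁻⁶×1.3822 = 7.72994×10⁻⁶ m/K
ΔT = 6.00×10⁻⁴ / 7.72994×10⁻⁶ = 77.6203 K
T = 14.8 + 77.6203 = 92.4203 °C

T = 92.42 °C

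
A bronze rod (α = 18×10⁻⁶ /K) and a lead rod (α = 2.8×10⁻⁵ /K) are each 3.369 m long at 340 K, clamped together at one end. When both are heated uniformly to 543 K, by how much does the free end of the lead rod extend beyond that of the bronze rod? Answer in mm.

6.84 mm

ΔT = 203 K
bronze: ΔL = 18×10⁻⁶ × 3.369 m × 203 = 1.2310×10⁻² m = 12.310 mm
lead: ΔL = 2.8×10⁻⁵ × 3.369 m × 203 = 1.9149×10⁻² m = 19.149 mm
difference = 19.149 − 12.310 = 6.839 mm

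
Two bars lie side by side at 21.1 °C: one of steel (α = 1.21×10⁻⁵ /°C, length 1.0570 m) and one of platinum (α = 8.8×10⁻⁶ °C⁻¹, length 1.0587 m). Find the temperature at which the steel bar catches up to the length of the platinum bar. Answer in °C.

T = 510.6 °C

Equal length when α₁L₁ΔT − α₂L₂ΔT = L₂ − L₁ = 1.70×10⁻³ m
α₁L₁ = 1.27897×10⁻⁵, α₂L₂ = 9.31656×10⁻⁶ → Δ(αL) = 3.47314×10⁻⁶ m/K
ΔT = 1.70×10⁻³ / 3.47314×10⁻⁶ = 489.471 K, so T = 21.1 + 489.471 = 510.571 °C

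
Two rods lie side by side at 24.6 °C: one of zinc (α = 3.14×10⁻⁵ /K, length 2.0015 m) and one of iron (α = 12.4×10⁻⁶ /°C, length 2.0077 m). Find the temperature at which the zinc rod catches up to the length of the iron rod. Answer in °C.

Equal length when α₁L₁ΔT − α₂L₂ΔT = L₂ − L₁ = 6.20×10⁻³ m
α₁L₁ = 6.28471×10⁻⁵, α₂L₂ = 2.489548×10⁻⁵ → Δ(αL) = 3.795162×10⁻⁵ m/K
ΔT = 6.20×10⁻³ / 3.795162×10⁻⁵ = 163.366 K, so T = 24.6 + 163.366 = 187.966 °C

T = 188.0 °C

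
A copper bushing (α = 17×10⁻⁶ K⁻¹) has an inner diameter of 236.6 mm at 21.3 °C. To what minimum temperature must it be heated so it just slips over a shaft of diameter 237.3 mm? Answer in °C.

Required Δd = 237.3 − 236.6 = 0.7 mm
Δd = αd₀ΔT ⇒ ΔT = Δd/(αd₀) = 0.7 / (17×10⁻⁶ × 236.6) = 174.03 K
T_min = 21.3 + 174.03 = 195.33 °C

T = 195 °C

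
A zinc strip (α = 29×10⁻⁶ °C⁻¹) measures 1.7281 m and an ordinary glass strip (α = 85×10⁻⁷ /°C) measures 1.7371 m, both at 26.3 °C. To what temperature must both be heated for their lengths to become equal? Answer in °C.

T = 280.9 °C

L₁(1 + α₁ΔT) = L₂(1 + α₂ΔT) ⇒ ΔT = (L₂ − L₁)/(α₁L₁ − α₂L₂)
L₂ − L₁ = 1.7371 − 1.7281 = 9.00×10⁻³ m
α₁L₁ − α₂L₂ = 29×10⁻⁶×1.7281 − 85×10⁻⁷×1.7371 = 3.534955×10⁻⁵ m/K
ΔT = 9.00×10⁻³ / 3.534955×10⁻⁵ = 254.600 K
T = 26.3 + 254.600 = 280.900 °C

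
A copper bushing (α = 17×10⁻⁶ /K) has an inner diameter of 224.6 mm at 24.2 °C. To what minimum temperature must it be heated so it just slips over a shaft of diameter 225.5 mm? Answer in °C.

Required Δd = 225.5 − 224.6 = 0.9 mm
Δd = αd₀ΔT ⇒ ΔT = Δd/(αd₀) = 0.9 / (17×10⁻⁶ × 224.6) = 235.71 K
T_min = 24.2 + 235.71 = 259.91 °C

T = 260 °C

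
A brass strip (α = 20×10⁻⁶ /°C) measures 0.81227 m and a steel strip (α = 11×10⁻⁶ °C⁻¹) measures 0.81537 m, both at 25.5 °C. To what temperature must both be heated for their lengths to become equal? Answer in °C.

Equal length when α₁L₁ΔT − α₂L₂ΔT = L₂ − L₁ = 3.10×10⁻³ m
α₁L₁ = 1.62454×10⁻⁵, α₂L₂ = 8.96907×10⁻⁶ → Δ(αL) = 7.27633×10⁻⁶ m/K
ΔT = 3.10×10⁻³ / 7.27633×10⁻⁶ = 426.039 K, so T = 25.5 + 426.039 = 451.539 °C

T = 451.5 °C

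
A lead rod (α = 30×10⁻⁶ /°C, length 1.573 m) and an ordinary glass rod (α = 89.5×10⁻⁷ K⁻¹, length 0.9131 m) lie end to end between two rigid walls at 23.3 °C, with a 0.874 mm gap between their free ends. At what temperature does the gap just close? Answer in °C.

T = 39.1 °C

Gap closes when ΔL₁ + ΔL₂ = 0.874 mm = 8.74×10⁻⁴ m
(α₁L₁ + α₂L₂)ΔT = g
α₁L₁ + α₂L₂ = 30×10⁻⁶×1.573 + 89.5×10⁻⁷×0.9131 = 5.5362245×10⁻⁵ m/K
ΔT = 8.74×10⁻⁴ / 5.5362245×10⁻⁵ = 15.787 K
T = 23.3 + 15.787 = 39.087 °C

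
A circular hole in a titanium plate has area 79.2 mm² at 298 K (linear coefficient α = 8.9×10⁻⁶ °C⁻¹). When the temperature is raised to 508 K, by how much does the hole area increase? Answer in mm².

Area coefficient ≈ 2α; |ΔT| = 210 K
ΔA = 2αA₀ΔT = 2(8.9×10⁻⁶)(79.2)(210) = 0.296 mm²

ΔA = 0.296 mm²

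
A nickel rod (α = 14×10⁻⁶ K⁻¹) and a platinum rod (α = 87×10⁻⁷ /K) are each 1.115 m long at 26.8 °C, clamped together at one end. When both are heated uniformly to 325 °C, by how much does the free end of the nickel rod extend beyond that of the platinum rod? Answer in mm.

ΔT = 298.2 K
nickel: ΔL = 14×10⁻⁶ × 1.115 m × 298.2 = 4.6549×10⁻³ m = 4.6549 mm
platinum: ΔL = 87×10⁻⁷ × 1.115 m × 298.2 = 2.8927×10⁻³ m = 2.8927 mm
difference = 4.6549 − 2.8927 = 1.7622 mm

1.76 mm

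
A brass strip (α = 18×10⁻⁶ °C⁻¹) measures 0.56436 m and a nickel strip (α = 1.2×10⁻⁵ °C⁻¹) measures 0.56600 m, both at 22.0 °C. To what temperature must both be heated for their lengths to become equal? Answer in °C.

Equal length when α₁L₁ΔT − α₂L₂ΔT = L₂ − L₁ = 1.64×10⁻³ m
α₁L₁ = 1.015848×10⁻⁵, α₂L₂ = 6.792×10⁻⁶ → Δ(αL) = 3.36648×10⁻⁶ m/K
ΔT = 1.64×10⁻³ / 3.36648×10⁻⁶ = 487.156 K, so T = 22.0 + 487.156 = 509.156 °C

T = 509.2 °C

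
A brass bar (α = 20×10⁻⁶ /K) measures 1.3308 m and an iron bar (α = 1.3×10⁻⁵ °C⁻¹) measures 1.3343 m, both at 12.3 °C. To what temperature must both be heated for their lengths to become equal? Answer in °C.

T = 389.9 °C

Equal length when α₁L₁ΔT − α₂L₂ΔT = L₂ − L₁ = 3.50×10⁻³ m
α₁L₁ = 2.6616×10⁻⁵, α₂L₂ = 1.73459×10⁻⁵ → Δ(αL) = 9.2701×10⁻⁶ m/K
ΔT = 3.50×10⁻³ / 9.2701×10⁻⁶ = 377.558 K, so T = 12.3 + 377.558 = 389.858 °C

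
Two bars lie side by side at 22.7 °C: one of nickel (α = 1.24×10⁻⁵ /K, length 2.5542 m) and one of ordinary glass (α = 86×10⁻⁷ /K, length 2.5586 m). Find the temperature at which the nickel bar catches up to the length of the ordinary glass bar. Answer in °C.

T = 477.8 °C

L₁(1 + α₁ΔT) = L₂(1 + α₂ΔT) ⇒ ΔT = (L₂ − L₁)/(α₁L₁ − α₂L₂)
L₂ − L₁ = 2.5586 − 2.5542 = 4.40×10⁻³ m
α₁L₁ − α₂L₂ = 1.24×10⁻⁵×2.5542 − 86×10⁻⁷×2.5586 = 9.66812×10⁻⁶ m/K
ΔT = 4.40×10⁻³ / 9.66812×10⁻⁶ = 455.104 K
T = 22.7 + 455.104 = 477.804 °C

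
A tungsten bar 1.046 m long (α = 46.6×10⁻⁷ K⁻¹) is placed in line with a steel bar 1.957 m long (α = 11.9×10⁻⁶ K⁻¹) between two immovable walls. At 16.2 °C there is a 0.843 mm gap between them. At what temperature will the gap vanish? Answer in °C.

T = 46.1 °C

α₁L₁ = 4.87436×10⁻⁶ m/K, α₂L₂ = 2.32883×10⁻⁵ m/K → total 2.816266×10⁻⁵ m/K
ΔT = g/(α₁L₁+α₂L₂) = 8.43×10⁻⁴ / 2.816266×10⁻⁵ = 29.933 K
T = 16.2 + 29.933 = 46.133 °C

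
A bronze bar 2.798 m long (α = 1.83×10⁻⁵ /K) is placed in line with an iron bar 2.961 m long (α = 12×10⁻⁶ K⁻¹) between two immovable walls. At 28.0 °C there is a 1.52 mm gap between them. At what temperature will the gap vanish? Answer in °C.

Gap closes when ΔL₁ + ΔL₂ = 1.52 mm = 1.52×10⁻³ m
(α₁L₁ + α₂L₂)ΔT = g
α₁L₁ + α₂L₂ = 1.83×10⁻⁵×2.798 + 12×10⁻⁶×2.961 = 8.67354×10⁻⁵ m/K
ΔT = 1.52×10⁻³ / 8.67354×10⁻⁵ = 17.525 K
T = 28.0 + 17.525 = 45.525 °C

T = 45.5 °C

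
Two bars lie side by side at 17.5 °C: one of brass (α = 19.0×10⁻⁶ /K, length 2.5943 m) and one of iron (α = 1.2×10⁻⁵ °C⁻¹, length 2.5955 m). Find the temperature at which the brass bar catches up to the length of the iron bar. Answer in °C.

L₁(1 + α₁ΔT) = L₂(1 + α₂ΔT) ⇒ ΔT = (L₂ − L₁)/(α₁L₁ − α₂L₂)
L₂ − L₁ = 2.5955 − 2.5943 = 1.20×10⁻³ m
α₁L₁ − α₂L₂ = 19.0×10⁻⁶×2.5943 − 1.2×10⁻⁵×2.5955 = 1.81457×10⁻⁵ m/K
ΔT = 1.20×10⁻³ / 1.81457×10⁻⁵ = 66.1314 K
T = 17.5 + 66.1314 = 83.6314 °C

T = 83.63 °C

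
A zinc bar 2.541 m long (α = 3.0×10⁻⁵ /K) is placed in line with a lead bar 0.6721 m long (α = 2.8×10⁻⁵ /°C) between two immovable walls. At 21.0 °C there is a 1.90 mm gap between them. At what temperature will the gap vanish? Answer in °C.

T = 41.0 °C

α₁L₁ = 7.623×10⁻⁵ m/K, α₂L₂ = 1.88188×10⁻⁵ m/K → total 9.50488×10⁻⁵ m/K
ΔT = g/(α₁L₁+α₂L₂) = 1.90×10⁻³ / 9.50488×10⁻⁵ = 19.990 K
T = 21.0 + 19.990 = 40.990 °C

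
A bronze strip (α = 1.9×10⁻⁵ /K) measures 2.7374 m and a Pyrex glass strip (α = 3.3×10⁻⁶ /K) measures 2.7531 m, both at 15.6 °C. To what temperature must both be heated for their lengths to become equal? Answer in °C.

L₁(1 + α₁ΔT) = L₂(1 + α₂ΔT) ⇒ ΔT = (L₂ − L₁)/(α₁L₁ − α₂L₂)
L₂ − L₁ = 2.7531 − 2.7374 = 1.57×10⁻² m
α₁L₁ − α₂L₂ = 1.9×10⁻⁵×2.7374 − 3.3×10⁻⁶×2.7531 = 4.292537×10⁻⁵ m/K
ΔT = 1.57×10⁻² / 4.292537×10⁻⁵ = 365.751 K
T = 15.6 + 365.751 = 381.351 °C

T = 381.4 °C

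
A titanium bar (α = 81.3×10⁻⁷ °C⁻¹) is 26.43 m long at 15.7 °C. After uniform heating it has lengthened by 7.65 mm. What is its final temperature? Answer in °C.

ΔL = αL₀ΔT ⇒ ΔT = ΔL / (αL₀)
ΔT = 7.65×10⁻³ m / (81.3×10⁻⁷ × 26.43 m) = 35.602 K
T = 15.7 + 35.602 = 51.302 °C

T = 51.3 °C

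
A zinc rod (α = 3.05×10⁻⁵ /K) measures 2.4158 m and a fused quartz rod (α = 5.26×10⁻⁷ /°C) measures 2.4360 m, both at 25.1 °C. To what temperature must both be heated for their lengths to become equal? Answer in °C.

T = 304.1 °C

L₁(1 + α₁ΔT) = L₂(1 + α₂ΔT) ⇒ ΔT = (L₂ − L₁)/(α₁L₁ − α₂L₂)
L₂ − L₁ = 2.4360 − 2.4158 = 2.02×10⁻² m
α₁L₁ − α₂L₂ = 3.05×10⁻⁵×2.4158 − 5.26×10⁻⁷×2.4360 = 7.2400564×10⁻⁵ m/K
ΔT = 2.02×10⁻² / 7.2400564×10⁻⁵ = 279.003 K
T = 25.1 + 279.003 = 304.103 °C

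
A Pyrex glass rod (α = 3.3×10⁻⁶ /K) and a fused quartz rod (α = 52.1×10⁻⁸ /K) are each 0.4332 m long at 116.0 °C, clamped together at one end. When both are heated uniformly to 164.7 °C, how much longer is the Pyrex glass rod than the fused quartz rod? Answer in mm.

ΔT = 48.7 K
Pyrex glass: ΔL = 3.3×10⁻⁶ × 0.4332 m × 48.7 = 6.9620×10⁻⁵ m = 0.069620 mm
fused quartz: ΔL = 52.1×10⁻⁸ × 0.4332 m × 48.7 = 1.0991×10⁻⁵ m = 0.010991 mm
difference = 0.069620 − 0.010991 = 0.058629 mm

0.0586 mm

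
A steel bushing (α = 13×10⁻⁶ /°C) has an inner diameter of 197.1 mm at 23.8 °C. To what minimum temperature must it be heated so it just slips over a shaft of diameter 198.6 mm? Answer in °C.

Required Δd = 198.6 − 197.1 = 1.5 mm
Δd = αd₀ΔT ⇒ ΔT = Δd/(αd₀) = 1.5 / (13×10⁻⁶ × 197.1) = 585.41 K
T_min = 23.8 + 585.41 = 609.21 °C

T = 609 °C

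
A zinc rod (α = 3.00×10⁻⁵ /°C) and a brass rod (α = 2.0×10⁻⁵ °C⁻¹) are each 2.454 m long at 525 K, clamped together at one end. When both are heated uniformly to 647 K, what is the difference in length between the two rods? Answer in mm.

2.99 mm

ΔT = 122 K
zinc: ΔL = 3.00×10⁻⁵ × 2.454 m × 122 = 8.9816×10⁻³ m = 8.9816 mm
brass: ΔL = 2.0×10⁻⁵ × 2.454 m × 122 = 5.9878×10⁻³ m = 5.9878 mm
difference = 8.9816 − 5.9878 = 2.9938 mm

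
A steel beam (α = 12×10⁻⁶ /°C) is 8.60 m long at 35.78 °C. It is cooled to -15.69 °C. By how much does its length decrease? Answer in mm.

|ΔT| = |-15.69 − 35.78| = 51.47 K
ΔL = αL₀ΔT = (12×10⁻⁶)(8.60)(51.47) = 5.31×10⁻³ m

ΔL = 5.31 mm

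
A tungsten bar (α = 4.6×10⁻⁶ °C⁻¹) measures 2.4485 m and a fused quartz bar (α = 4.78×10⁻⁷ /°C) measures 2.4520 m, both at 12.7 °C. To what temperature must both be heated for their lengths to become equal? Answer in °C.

T = 359.5 °C

L₁(1 + α₁ΔT) = L₂(1 + α₂ΔT) ⇒ ΔT = (L₂ − L₁)/(α₁L₁ − α₂L₂)
L₂ − L₁ = 2.4520 − 2.4485 = 3.50×10⁻³ m
α₁L₁ − α₂L₂ = 4.6×10⁻⁶×2.4485 − 4.78×10⁻⁷×2.4520 = 1.0091044×10⁻⁵ m/K
ΔT = 3.50×10⁻³ / 1.0091044×10⁻⁵ = 346.842 K
T = 12.7 + 346.842 = 359.542 °C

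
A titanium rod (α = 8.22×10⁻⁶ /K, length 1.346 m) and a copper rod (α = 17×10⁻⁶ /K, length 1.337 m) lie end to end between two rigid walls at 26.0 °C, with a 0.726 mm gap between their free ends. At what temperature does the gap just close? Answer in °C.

T = 47.5 °C

Gap closes when ΔL₁ + ΔL₂ = 0.726 mm = 7.26×10⁻⁴ m
(α₁L₁ + α₂L₂)ΔT = g
α₁L₁ + α₂L₂ = 8.22×10⁻⁶×1.346 + 17×10⁻⁶×1.337 = 3.379312×10⁻⁵ m/K
ΔT = 7.26×10⁻⁴ / 3.379312×10⁻⁵ = 21.484 K
T = 26.0 + 21.484 = 47.484 °C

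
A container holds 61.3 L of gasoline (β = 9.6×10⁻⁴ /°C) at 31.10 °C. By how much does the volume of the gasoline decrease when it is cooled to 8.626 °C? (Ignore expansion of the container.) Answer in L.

ΔV = 1.32 L

|ΔT| = |8.626 − 31.10| = 22.474 K
ΔV = βV₀ΔT = (9.6×10⁻⁴)(61.3)(22.474) = 1.32 L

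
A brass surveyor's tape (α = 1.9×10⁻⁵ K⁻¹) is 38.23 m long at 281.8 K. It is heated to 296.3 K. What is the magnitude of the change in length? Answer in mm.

|ΔT| = |296.3 − 281.8| = 14.5 K
ΔL = αL₀ΔT = (1.9×10⁻⁵)(38.23)(14.5) = 1.05×10⁻² m

ΔL = 10.5 mm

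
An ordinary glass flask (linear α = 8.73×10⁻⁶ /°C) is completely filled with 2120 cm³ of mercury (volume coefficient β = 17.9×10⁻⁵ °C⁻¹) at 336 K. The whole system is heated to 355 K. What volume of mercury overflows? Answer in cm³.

6.16 cm³

The flask also expands: β_container ≈ 3α = 2.619×10⁻⁵ /K
Net overflow = V₀(β_liq − 3α_cont)ΔT
β − 3α = 1.79×10⁻⁴ − 2.619×10⁻⁵ = 1.5281×10⁻⁴ /K; ΔT = 19 K
ΔV = 2120 × 1.5281×10⁻⁴ × 19 = 6.16 cm³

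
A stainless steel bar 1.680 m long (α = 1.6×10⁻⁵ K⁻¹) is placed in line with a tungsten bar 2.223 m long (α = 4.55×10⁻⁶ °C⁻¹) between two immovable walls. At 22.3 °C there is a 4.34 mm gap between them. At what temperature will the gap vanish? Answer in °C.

α₁L₁ = 2.688×10⁻⁵ m/K, α₂L₂ = 1.011465×10⁻⁵ m/K → total 3.699465×10⁻⁵ m/K
ΔT = g/(α₁L₁+α₂L₂) = 4.34×10⁻³ / 3.699465×10⁻⁵ = 117.31 K
T = 22.3 + 117.31 = 139.61 °C

T = 140 °C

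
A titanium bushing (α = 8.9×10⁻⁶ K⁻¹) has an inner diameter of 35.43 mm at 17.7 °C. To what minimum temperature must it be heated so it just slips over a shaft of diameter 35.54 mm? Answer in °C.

T = 367 °C

Required Δd = 35.54 − 35.43 = 0.11 mm
Δd = αd₀ΔT ⇒ ΔT = Δd/(αd₀) = 0.11 / (8.9×10⁻⁶ × 35.43) = 348.84 K
T_min = 17.7 + 348.84 = 366.54 °C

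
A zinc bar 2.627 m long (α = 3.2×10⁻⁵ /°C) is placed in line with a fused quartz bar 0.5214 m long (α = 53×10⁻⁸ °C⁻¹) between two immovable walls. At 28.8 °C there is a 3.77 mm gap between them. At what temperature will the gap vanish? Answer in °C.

T = 73.5 °C

Gap closes when ΔL₁ + ΔL₂ = 3.77 mm = 3.77×10⁻³ m
(α₁L₁ + α₂L₂)ΔT = g
α₁L₁ + α₂L₂ = 3.2×10⁻⁵×2.627 + 53×10⁻⁸×0.5214 = 8.4340342×10⁻⁵ m/K
ΔT = 3.77×10⁻³ / 8.4340342×10⁻⁵ = 44.700 K
T = 28.8 + 44.700 = 73.500 °C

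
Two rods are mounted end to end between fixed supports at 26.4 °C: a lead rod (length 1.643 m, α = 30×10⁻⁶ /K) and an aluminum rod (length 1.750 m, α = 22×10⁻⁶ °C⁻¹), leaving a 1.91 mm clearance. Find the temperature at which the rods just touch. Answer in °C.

T = 48.2 °C

Gap closes when ΔL₁ + ΔL₂ = 1.91 mm = 1.91×10⁻³ m
(α₁L₁ + α₂L₂)ΔT = g
α₁L₁ + α₂L₂ = 30×10⁻⁶×1.643 + 22×10⁻⁶×1.750 = 8.779×10⁻⁵ m/K
ΔT = 1.91×10⁻³ / 8.779×10⁻⁵ = 21.756 K
T = 26.4 + 21.756 = 48.156 °C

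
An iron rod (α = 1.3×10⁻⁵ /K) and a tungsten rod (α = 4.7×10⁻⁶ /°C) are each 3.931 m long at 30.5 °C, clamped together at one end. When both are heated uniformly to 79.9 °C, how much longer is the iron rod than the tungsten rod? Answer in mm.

ΔT = 49.4 K
iron: ΔL = 1.3×10⁻⁵ × 3.931 m × 49.4 = 2.5245×10⁻³ m = 2.5245 mm
tungsten: ΔL = 4.7×10⁻⁶ × 3.931 m × 49.4 = 9.1270×10⁻⁴ m = 0.91270 mm
difference = 2.5245 − 0.91270 = 1.6118 mm

1.61 mm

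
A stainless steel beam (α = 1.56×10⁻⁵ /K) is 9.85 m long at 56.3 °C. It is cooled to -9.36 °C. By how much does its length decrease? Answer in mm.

ΔL = 10.1 mm

|ΔT| = |-9.36 − 56.3| = 65.66 K
ΔL = αL₀ΔT = (1.56×10⁻⁵)(9.85)(65.66) = 1.01×10⁻² m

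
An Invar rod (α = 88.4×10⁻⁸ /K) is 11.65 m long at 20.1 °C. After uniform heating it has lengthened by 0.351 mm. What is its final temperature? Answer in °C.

ΔL = αL₀ΔT ⇒ ΔT = ΔL / (αL₀)
ΔT = 0.351×10⁻³ m / (88.4×10⁻⁸ × 11.65 m) = 34.082 K
T = 20.1 + 34.082 = 54.182 °C

T = 54.2 °C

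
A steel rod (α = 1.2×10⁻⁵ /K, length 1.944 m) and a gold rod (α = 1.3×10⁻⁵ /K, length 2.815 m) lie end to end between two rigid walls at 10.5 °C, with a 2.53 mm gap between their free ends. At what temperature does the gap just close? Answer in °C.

Gap closes when ΔL₁ + ΔL₂ = 2.53 mm = 2.53×10⁻³ m
(α₁L₁ + α₂L₂)ΔT = g
α₁L₁ + α₂L₂ = 1.2×10⁻⁵×1.944 + 1.3×10⁻⁵×2.815 = 5.9923×10⁻⁵ m/K
ΔT = 2.53×10⁻³ / 5.9923×10⁻⁵ = 42.221 K
T = 10.5 + 42.221 = 52.721 °C

T = 52.7 °C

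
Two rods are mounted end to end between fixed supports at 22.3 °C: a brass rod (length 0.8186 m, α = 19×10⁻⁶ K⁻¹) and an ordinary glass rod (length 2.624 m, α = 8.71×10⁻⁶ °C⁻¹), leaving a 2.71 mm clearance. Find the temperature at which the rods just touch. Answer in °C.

α₁L₁ = 1.55534×10⁻⁵ m/K, α₂L₂ = 2.285504×10⁻⁵ m/K → total 3.840844×10⁻⁵ m/K
ΔT = g/(α₁L₁+α₂L₂) = 2.71×10⁻³ / 3.840844×10⁻⁵ = 70.557 K
T = 22.3 + 70.557 = 92.857 °C

T = 92.9 °C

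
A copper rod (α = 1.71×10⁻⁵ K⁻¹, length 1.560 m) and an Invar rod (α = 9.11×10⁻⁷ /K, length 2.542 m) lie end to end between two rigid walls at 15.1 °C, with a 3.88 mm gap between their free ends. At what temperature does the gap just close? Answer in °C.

Gap closes when ΔL₁ + ΔL₂ = 3.88 mm = 3.88×10⁻³ m
(α₁L₁ + α₂L₂)ΔT = g
α₁L₁ + α₂L₂ = 1.71×10⁻⁵×1.560 + 9.11×10⁻⁷×2.542 = 2.8991762×10⁻⁵ m/K
ΔT = 3.88×10⁻³ / 2.8991762×10⁻⁵ = 133.83 K
T = 15.1 + 133.83 = 148.93 °C

T = 149 °C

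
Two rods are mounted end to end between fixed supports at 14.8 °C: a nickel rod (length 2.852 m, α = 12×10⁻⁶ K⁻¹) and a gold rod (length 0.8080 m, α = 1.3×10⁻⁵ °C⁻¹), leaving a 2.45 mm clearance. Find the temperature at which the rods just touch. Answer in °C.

T = 69.6 °C

α₁L₁ = 3.4224×10⁻⁵ m/K, α₂L₂ = 1.0504×10⁻⁵ m/K → total 4.4728×10⁻⁵ m/K
ΔT = g/(α₁L₁+α₂L₂) = 2.45×10⁻³ / 4.4728×10⁻⁵ = 54.776 K
T = 14.8 + 54.776 = 69.576 °C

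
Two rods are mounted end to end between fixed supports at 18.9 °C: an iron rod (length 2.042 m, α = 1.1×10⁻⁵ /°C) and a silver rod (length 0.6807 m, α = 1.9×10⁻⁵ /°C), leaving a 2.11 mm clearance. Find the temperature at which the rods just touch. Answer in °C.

Gap closes when ΔL₁ + ΔL₂ = 2.11 mm = 2.11×10⁻³ m
(α₁L₁ + α₂L₂)ΔT = g
α₁L₁ + α₂L₂ = 1.1×10⁻⁵×2.042 + 1.9×10⁻⁵×0.6807 = 3.53953×10⁻⁵ m/K
ΔT = 2.11×10⁻³ / 3.53953×10⁻⁵ = 59.612 K
T = 18.9 + 59.612 = 78.512 °C

T = 78.5 °C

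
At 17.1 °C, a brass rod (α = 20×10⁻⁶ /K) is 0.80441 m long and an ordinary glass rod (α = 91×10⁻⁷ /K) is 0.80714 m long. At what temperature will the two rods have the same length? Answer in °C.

T = 329.3 °C

L₁(1 + α₁ΔT) = L₂(1 + α₂ΔT) ⇒ ΔT = (L₂ − L₁)/(α₁L₁ − α₂L₂)
L₂ − L₁ = 0.80714 − 0.80441 = 2.73×10⁻³ m
α₁L₁ − α₂L₂ = 20×10⁻⁶×0.80441 − 91×10⁻⁷×0.80714 = 8.743226×10⁻⁶ m/K
ΔT = 2.73×10⁻³ / 8.743226×10⁻⁶ = 312.242 K
T = 17.1 + 312.242 = 329.342 °C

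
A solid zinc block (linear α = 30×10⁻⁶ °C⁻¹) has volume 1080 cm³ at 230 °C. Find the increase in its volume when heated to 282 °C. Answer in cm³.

ΔV = 5.05 cm³

Isotropic solid: β ≈ 3α = 9.0×10⁻⁵ /K; ΔT = 52 K
ΔV = 3αV₀ΔT = 3(30×10⁻⁶)(1080)(52) = 5.05 cm³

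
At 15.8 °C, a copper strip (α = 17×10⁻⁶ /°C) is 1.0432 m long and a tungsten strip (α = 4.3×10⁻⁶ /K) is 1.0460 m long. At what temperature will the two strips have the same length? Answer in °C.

L₁(1 + α₁ΔT) = L₂(1 + α₂ΔT) ⇒ ΔT = (L₂ − L₁)/(α₁L₁ − α₂L₂)
L₂ − L₁ = 1.0460 − 1.0432 = 2.80×10⁻³ m
α₁L₁ − α₂L₂ = 17×10⁻⁶×1.0432 − 4.3×10⁻⁶×1.0460 = 1.32366×10⁻⁵ m/K
ΔT = 2.80×10⁻³ / 1.32366×10⁻⁵ = 211.535 K
T = 15.8 + 211.535 = 227.335 °C

T = 227.3 °C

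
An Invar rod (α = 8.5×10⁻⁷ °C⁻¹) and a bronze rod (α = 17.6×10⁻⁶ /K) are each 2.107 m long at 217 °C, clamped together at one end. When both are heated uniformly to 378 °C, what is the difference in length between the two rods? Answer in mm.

5.68 mm

ΔT = 161 K
Invar: ΔL = 8.5×10⁻⁷ × 2.107 m × 161 = 2.8834×10⁻⁴ m = 0.28834 mm
bronze: ΔL = 17.6×10⁻⁶ × 2.107 m × 161 = 5.9704×10⁻³ m = 5.9704 mm
difference = 5.9704 − 0.28834 = 5.68206 mm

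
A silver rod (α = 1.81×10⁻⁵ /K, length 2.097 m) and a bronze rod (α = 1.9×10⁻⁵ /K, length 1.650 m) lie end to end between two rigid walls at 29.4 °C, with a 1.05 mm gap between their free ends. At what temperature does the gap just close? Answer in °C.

T = 44.6 °C

Gap closes when ΔL₁ + ΔL₂ = 1.05 mm = 1.05×10⁻³ m
(α₁L₁ + α₂L₂)ΔT = g
α₁L₁ + α₂L₂ = 1.81×10⁻⁵×2.097 + 1.9×10⁻⁵×1.650 = 6.93057×10⁻⁵ m/K
ΔT = 1.05×10⁻³ / 6.93057×10⁻⁵ = 15.150 K
T = 29.4 + 15.150 = 44.550 °C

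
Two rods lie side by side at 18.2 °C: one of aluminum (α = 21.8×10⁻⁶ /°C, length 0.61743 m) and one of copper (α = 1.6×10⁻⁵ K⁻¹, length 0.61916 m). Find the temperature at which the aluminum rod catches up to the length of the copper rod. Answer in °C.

T = 505.1 °C

Equal length when α₁L₁ΔT − α₂L₂ΔT = L₂ − L₁ = 1.73×10⁻³ m
α₁L₁ = 1.3459974×10⁻⁵, α₂L₂ = 9.90656×10⁻⁶ → Δ(αL) = 3.553414×10⁻⁶ m/K
ΔT = 1.73×10⁻³ / 3.553414×10⁻⁶ = 486.856 K, so T = 18.2 + 486.856 = 505.056 °C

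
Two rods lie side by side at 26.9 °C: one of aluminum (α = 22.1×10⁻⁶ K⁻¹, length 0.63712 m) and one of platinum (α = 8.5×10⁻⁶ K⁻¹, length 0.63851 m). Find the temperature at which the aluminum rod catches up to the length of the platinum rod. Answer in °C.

T = 187.5 °C

Equal length when α₁L₁ΔT − α₂L₂ΔT = L₂ − L₁ = 1.39×10⁻³ m
α₁L₁ = 1.4080352×10⁻⁵, α₂L₂ = 5.427335×10⁻⁶ → Δ(αL) = 8.653017×10⁻⁶ m/K
ΔT = 1.39×10⁻³ / 8.653017×10⁻⁶ = 160.638 K, so T = 26.9 + 160.638 = 187.538 °C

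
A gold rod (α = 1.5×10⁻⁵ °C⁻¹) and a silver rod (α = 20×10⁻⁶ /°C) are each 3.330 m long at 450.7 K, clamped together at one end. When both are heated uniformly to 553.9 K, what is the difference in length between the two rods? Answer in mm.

ΔT = 103.2 K
gold: ΔL = 1.5×10⁻⁵ × 3.330 m × 103.2 = 5.1548×10⁻³ m = 5.1548 mm
silver: ΔL = 20×10⁻⁶ × 3.330 m × 103.2 = 6.8731×10⁻³ m = 6.8731 mm
difference = 6.8731 − 5.1548 = 1.7183 mm

1.72 mm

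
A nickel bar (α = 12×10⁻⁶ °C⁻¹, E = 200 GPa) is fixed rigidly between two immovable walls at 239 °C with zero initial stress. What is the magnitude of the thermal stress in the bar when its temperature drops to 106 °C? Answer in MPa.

σ = 319 MPa

Fully constrained: the free strain ε = αΔT is blocked, so σ = Eε = EαΔT.
|ΔT| = 133 K
σ = 200×10⁹ × 12×10⁻⁶ × 133 = 3.19×10⁸ Pa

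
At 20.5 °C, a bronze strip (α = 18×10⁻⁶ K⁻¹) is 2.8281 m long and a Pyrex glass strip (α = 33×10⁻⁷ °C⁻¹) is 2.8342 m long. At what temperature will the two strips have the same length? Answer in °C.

T = 167.3 °C

Equal length when α₁L₁ΔT − α₂L₂ΔT = L₂ − L₁ = 6.10×10⁻³ m
α₁L₁ = 5.09058×10⁻⁵, α₂L₂ = 9.35286×10⁻⁶ → Δ(αL) = 4.155294×10⁻⁵ m/K
ΔT = 6.10×10⁻³ / 4.155294×10⁻⁵ = 146.801 K, so T = 20.5 + 146.801 = 167.301 °C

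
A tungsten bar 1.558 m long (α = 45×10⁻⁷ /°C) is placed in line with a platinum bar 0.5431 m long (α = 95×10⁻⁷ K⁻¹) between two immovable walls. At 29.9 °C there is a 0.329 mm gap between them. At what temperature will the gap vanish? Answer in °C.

Gap closes when ΔL₁ + ΔL₂ = 0.329 mm = 3.29×10⁻⁴ m
(α₁L₁ + α₂L₂)ΔT = g
α₁L₁ + α₂L₂ = 45×10⁻⁷×1.558 + 95×10⁻⁷×0.5431 = 1.217045×10⁻⁵ m/K
ΔT = 3.29×10⁻⁴ / 1.217045×10⁻⁵ = 27.033 K
T = 29.9 + 27.033 = 56.933 °C

T = 56.9 °C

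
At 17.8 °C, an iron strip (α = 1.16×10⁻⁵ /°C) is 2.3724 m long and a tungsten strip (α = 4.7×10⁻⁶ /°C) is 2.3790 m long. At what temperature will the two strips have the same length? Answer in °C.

L₁(1 + α₁ΔT) = L₂(1 + α₂ΔT) ⇒ ΔT = (L₂ − L₁)/(α₁L₁ − α₂L₂)
L₂ − L₁ = 2.3790 − 2.3724 = 6.60×10⁻³ m
α₁L₁ − α₂L₂ = 1.16×10⁻⁵×2.3724 − 4.7×10⁻⁶×2.3790 = 1.633854×10⁻⁵ m/K
ΔT = 6.60×10⁻³ / 1.633854×10⁻⁵ = 403.953 K
T = 17.8 + 403.953 = 421.753 °C

T = 421.8 °C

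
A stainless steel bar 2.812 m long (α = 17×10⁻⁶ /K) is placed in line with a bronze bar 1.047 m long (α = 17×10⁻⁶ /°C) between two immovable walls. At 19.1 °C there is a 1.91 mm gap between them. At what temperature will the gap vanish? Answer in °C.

Gap closes when ΔL₁ + ΔL₂ = 1.91 mm = 1.91×10⁻³ m
(α₁L₁ + α₂L₂)ΔT = g
α₁L₁ + α₂L₂ = 17×10⁻⁶×2.812 + 17×10⁻⁶×1.047 = 6.5603×10⁻⁵ m/K
ΔT = 1.91×10⁻³ / 6.5603×10⁻⁵ = 29.115 K
T = 19.1 + 29.115 = 48.215 °C

T = 48.2 °C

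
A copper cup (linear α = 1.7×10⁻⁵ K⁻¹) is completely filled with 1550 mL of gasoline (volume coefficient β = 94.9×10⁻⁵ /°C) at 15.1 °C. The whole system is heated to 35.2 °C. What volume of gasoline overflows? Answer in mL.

28.0 mL

The cup also expands: β_container ≈ 3α = 5.1×10⁻⁵ /K
Net overflow = V₀(β_liq − 3α_cont)ΔT
β − 3α = 9.49×10⁻⁴ − 5.1×10⁻⁵ = 8.98×10⁻⁴ /K; ΔT = 20.1 K
ΔV = 1550 × 8.98×10⁻⁴ × 20.1 = 28.0 mL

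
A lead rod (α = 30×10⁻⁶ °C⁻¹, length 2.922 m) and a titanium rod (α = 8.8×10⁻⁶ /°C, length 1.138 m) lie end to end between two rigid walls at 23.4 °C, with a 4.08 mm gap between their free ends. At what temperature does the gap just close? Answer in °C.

Gap closes when ΔL₁ + ΔL₂ = 4.08 mm = 4.08×10⁻³ m
(α₁L₁ + α₂L₂)ΔT = g
α₁L₁ + α₂L₂ = 30×10⁻⁶×2.922 + 8.8×10⁻⁶×1.138 = 9.76744×10⁻⁵ m/K
ΔT = 4.08×10⁻³ / 9.76744×10⁻⁵ = 41.771 K
T = 23.4 + 41.771 = 65.171 °C

T = 65.2 °C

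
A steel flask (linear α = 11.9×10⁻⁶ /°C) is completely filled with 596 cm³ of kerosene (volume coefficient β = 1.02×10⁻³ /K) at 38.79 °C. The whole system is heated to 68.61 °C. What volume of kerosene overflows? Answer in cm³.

The flask also expands: β_container ≈ 3α = 3.57×10⁻⁵ /K
Net overflow = V₀(β_liq − 3α_cont)ΔT
β − 3α = 1.02×10⁻³ − 3.57×10⁻⁵ = 9.843×10⁻⁴ /K; ΔT = 29.82 K
ΔV = 596 × 9.843×10⁻⁴ × 29.82 = 17.5 cm³

17.5 cm³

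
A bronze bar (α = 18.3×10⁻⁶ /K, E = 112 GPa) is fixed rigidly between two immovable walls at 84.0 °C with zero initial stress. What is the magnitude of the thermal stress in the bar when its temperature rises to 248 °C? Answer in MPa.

Fully constrained: the free strain ε = αΔT is blocked, so σ = Eε = EαΔT.
|ΔT| = 164.0 K
σ = 112×10⁹ × 18.3×10⁻⁶ × 164.0 = 3.36×10⁸ Pa

σ = 336 MPa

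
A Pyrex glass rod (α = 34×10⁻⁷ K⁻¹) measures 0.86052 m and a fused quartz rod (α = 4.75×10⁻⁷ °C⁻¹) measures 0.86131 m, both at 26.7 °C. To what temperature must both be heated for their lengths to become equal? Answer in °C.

T = 340.6 °C

L₁(1 + α₁ΔT) = L₂(1 + α₂ΔT) ⇒ ΔT = (L₂ − L₁)/(α₁L₁ − α₂L₂)
L₂ − L₁ = 0.86131 − 0.86052 = 7.90×10⁻⁴ m
α₁L₁ − α₂L₂ = 34×10⁻⁷×0.86052 − 4.75×10⁻⁷×0.86131 = 2.51664575×10⁻⁶ m/K
ΔT = 7.90×10⁻⁴ / 2.51664575×10⁻⁶ = 313.910 K
T = 26.7 + 313.910 = 340.610 °C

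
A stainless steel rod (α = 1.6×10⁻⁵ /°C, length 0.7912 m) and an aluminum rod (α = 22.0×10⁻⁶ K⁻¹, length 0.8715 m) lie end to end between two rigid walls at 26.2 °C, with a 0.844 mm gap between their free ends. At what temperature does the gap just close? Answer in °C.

T = 52.7 °C

Gap closes when ΔL₁ + ΔL₂ = 0.844 mm = 8.44×10⁻⁴ m
(α₁L₁ + α₂L₂)ΔT = g
α₁L₁ + α₂L₂ = 1.6×10⁻⁵×0.7912 + 22.0×10⁻⁶×0.8715 = 3.18322×10⁻⁵ m/K
ΔT = 8.44×10⁻⁴ / 3.18322×10⁻⁵ = 26.514 K
T = 26.2 + 26.514 = 52.714 °C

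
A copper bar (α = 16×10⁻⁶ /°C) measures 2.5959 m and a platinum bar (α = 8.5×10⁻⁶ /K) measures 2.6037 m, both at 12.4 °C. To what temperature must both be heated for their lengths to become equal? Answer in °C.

T = 414.4 °C

L₁(1 + α₁ΔT) = L₂(1 + α₂ΔT) ⇒ ΔT = (L₂ − L₁)/(α₁L₁ − α₂L₂)
L₂ − L₁ = 2.6037 − 2.5959 = 7.80×10⁻³ m
α₁L₁ − α₂L₂ = 16×10⁻⁶×2.5959 − 8.5×10⁻⁶×2.6037 = 1.940295×10⁻⁵ m/K
ΔT = 7.80×10⁻³ / 1.940295×10⁻⁵ = 402.001 K
T = 12.4 + 402.001 = 414.401 °C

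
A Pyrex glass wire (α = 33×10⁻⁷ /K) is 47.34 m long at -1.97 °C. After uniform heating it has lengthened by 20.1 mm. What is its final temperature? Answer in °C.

T = 127 °C

ΔL = αL₀ΔT ⇒ ΔT = ΔL / (αL₀)
ΔT = 20.1×10⁻³ m / (33×10⁻⁷ × 47.34 m) = 128.66 K
T = -1.97 + 128.66 = 126.69 °C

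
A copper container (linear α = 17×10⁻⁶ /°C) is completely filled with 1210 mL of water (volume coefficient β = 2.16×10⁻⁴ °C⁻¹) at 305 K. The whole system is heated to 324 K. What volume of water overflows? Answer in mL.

The container also expands: β_container ≈ 3α = 5.1×10⁻⁵ /K
Net overflow = V₀(β_liq − 3α_cont)ΔT
β − 3α = 2.16×10⁻⁴ − 5.1×10⁻⁵ = 1.65×10⁻⁴ /K; ΔT = 19 K
ΔV = 1210 × 1.65×10⁻⁴ × 19 = 3.79 mL

3.79 mL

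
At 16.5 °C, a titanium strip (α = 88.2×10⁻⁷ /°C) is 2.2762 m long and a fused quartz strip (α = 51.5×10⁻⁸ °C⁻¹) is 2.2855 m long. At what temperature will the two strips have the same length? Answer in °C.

T = 508.6 °C

L₁(1 + α₁ΔT) = L₂(1 + α₂ΔT) ⇒ ΔT = (L₂ − L₁)/(α₁L₁ − α₂L₂)
L₂ − L₁ = 2.2855 − 2.2762 = 9.30×10⁻³ m
α₁L₁ − α₂L₂ = 88.2×10⁻⁷×2.2762 − 51.5×10⁻⁸×2.2855 = 1.88990515×10⁻⁵ m/K
ΔT = 9.30×10⁻³ / 1.88990515×10⁻⁵ = 492.088 K
T = 16.5 + 492.088 = 508.588 °C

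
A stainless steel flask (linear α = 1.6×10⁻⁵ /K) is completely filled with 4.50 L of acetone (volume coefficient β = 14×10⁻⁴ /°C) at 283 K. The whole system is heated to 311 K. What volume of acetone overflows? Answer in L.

The flask also expands: β_container ≈ 3α = 4.8×10⁻⁵ /K
Net overflow = V₀(β_liq − 3α_cont)ΔT
β − 3α = 1.40×10⁻³ − 4.8×10⁻⁵ = 1.352×10⁻³ /K; ΔT = 28 K
ΔV = 4.50 × 1.352×10⁻³ × 28 = 0.170 L

0.170 L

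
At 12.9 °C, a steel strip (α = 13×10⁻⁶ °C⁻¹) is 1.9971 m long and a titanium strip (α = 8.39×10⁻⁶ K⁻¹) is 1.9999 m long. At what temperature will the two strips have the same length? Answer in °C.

Equal length when α₁L₁ΔT − α₂L₂ΔT = L₂ − L₁ = 2.80×10⁻³ m
α₁L₁ = 2.59623×10⁻⁵, α₂L₂ = 1.6779161×10⁻⁵ → Δ(αL) = 9.183139×10⁻⁶ m/K
ΔT = 2.80×10⁻³ / 9.183139×10⁻⁶ = 304.907 K, so T = 12.9 + 304.907 = 317.807 °C

T = 317.8 °C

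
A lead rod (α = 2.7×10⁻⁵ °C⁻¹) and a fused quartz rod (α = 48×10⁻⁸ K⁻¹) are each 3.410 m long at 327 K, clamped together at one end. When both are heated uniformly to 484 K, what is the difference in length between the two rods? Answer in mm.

14.2 mm

ΔT = 157 K
lead: ΔL = 2.7×10⁻⁵ × 3.410 m × 157 = 1.4455×10⁻² m = 14.455 mm
fused quartz: ΔL = 48×10⁻⁸ × 3.410 m × 157 = 2.5698×10⁻⁴ m = 0.25698 mm
difference = 14.455 − 0.25698 = 14.19802 mm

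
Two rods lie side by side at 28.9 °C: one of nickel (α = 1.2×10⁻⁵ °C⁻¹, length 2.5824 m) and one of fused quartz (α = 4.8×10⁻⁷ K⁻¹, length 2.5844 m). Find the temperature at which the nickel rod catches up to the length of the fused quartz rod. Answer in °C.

T = 96.13 °C

L₁(1 + α₁ΔT) = L₂(1 + α₂ΔT) ⇒ ΔT = (L₂ − L₁)/(α₁L₁ − α₂L₂)
L₂ − L₁ = 2.5844 − 2.5824 = 2.00×10⁻³ m
α₁L₁ − α₂L₂ = 1.2×10⁻⁵×2.5824 − 4.8×10⁻⁷×2.5844 = 2.9748288×10⁻⁵ m/K
ΔT = 2.00×10⁻³ / 2.9748288×10⁻⁵ = 67.2308 K
T = 28.9 + 67.2308 = 96.1308 °C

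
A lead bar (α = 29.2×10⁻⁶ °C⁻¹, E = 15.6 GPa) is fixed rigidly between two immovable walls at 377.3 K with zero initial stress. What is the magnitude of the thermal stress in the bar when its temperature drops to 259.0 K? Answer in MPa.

Fully constrained: the free strain ε = αΔT is blocked, so σ = Eε = EαΔT.
|ΔT| = 118.3 K
σ = 15.6×10⁹ × 29.2×10⁻⁶ × 118.3 = 5.39×10⁷ Pa

σ = 53.9 MPa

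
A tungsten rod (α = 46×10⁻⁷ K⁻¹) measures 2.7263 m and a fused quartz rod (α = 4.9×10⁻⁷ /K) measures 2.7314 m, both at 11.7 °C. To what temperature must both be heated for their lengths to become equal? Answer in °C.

T = 467.0 °C

Equal length when α₁L₁ΔT − α₂L₂ΔT = L₂ − L₁ = 5.10×10⁻³ m
α₁L₁ = 1.254098×10⁻⁵, α₂L₂ = 1.338386×10⁻⁶ → Δ(αL) = 1.1202594×10⁻⁵ m/K
ΔT = 5.10×10⁻³ / 1.1202594×10⁻⁵ = 455.252 K, so T = 11.7 + 455.252 = 466.952 °C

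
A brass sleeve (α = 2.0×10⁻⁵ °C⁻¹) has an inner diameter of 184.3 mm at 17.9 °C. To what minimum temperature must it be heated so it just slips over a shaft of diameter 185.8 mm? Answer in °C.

T = 425 °C

Required Δd = 185.8 − 184.3 = 1.5 mm
Δd = αd₀ΔT ⇒ ΔT = Δd/(αd₀) = 1.5 / (2.0×10⁻⁵ × 184.3) = 406.95 K
T_min = 17.9 + 406.95 = 424.85 °C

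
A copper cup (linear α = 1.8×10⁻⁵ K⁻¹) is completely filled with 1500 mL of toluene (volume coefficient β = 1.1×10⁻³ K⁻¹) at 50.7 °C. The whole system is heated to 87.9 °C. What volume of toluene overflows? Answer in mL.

The cup also expands: β_container ≈ 3α = 5.4×10⁻⁵ /K
Net overflow = V₀(β_liq − 3α_cont)ΔT
β − 3α = 1.10×10⁻³ − 5.4×10⁻⁵ = 1.046×10⁻³ /K; ΔT = 37.2 K
ΔV = 1500 × 1.046×10⁻³ × 37.2 = 58.4 mL

58.4 mL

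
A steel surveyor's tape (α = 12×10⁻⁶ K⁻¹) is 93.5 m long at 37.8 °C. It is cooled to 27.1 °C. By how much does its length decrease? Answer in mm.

ΔL = 12.0 mm

|ΔT| = |27.1 − 37.8| = 10.7 K
ΔL = αL₀ΔT = (12×10⁻⁶)(93.5)(10.7) = 1.20×10⁻² m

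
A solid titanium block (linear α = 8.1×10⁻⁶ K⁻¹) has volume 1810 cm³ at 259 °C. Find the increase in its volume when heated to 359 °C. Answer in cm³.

ΔV = 4.40 cm³

Isotropic solid: β ≈ 3α = 2.4×10⁻⁵ /K; ΔT = 100 K
ΔV = 3αV₀ΔT = 3(8.1×10⁻⁶)(1810)(100) = 4.40 cm³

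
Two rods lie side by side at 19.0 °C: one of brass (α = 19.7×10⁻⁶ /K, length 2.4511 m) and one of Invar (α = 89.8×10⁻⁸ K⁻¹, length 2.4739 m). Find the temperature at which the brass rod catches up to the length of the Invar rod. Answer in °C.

T = 514.0 °C

Equal length when α₁L₁ΔT − α₂L₂ΔT = L₂ − L₁ = 2.28×10⁻² m
α₁L₁ = 4.828667×10⁻⁵, α₂L₂ = 2.2215622×10⁻⁶ → Δ(αL) = 4.60651078×10⁻⁵ m/K
ΔT = 2.28×10⁻² / 4.60651078×10⁻⁵ = 494.952 K, so T = 19.0 + 494.952 = 513.952 °C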